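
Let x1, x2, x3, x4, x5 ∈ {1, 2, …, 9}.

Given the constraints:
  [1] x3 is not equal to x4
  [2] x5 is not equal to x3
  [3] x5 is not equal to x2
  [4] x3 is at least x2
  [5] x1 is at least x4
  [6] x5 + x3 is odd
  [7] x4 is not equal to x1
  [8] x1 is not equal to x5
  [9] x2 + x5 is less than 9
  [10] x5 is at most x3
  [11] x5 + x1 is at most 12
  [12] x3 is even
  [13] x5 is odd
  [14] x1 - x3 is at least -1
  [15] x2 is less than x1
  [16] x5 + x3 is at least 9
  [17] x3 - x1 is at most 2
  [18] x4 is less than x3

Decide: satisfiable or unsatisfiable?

Setting (x1, x2, x3, x4, x5) = (7, 5, 8, 5, 3) satisfies everything: constraint 9: x2 + x5 = 8; constraint 11: x5 + x1 = 10; constraint 14: x1 - x3 = -1, and the others follow.

Satisfiable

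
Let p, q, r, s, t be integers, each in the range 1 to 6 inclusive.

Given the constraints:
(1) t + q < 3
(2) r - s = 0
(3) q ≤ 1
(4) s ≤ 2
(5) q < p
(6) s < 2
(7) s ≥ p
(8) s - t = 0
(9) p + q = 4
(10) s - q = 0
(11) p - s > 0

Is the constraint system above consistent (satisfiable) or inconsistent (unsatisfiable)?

Unsatisfiable

From constraints 4 and 7: p ≤ s ≤ 2. From constraint 3: q ≤ 1. Hence p + q ≤ 3. But constraint 9 requires p + q = 4, and 4 > 3. Contradiction.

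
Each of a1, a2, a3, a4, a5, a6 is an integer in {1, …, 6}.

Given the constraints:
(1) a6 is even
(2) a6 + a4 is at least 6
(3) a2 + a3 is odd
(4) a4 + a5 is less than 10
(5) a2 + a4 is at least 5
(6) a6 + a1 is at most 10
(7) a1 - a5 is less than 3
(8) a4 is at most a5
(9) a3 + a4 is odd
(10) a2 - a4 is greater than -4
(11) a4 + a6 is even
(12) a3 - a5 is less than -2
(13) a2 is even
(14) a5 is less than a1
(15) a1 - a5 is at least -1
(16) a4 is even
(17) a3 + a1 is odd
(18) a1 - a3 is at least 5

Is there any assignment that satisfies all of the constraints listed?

Satisfiable

Take a1 = 6, a2 = 2, a3 = 1, a4 = 4, a5 = 4, a6 = 4. Then constraint 2: a6 + a4 = 8; constraint 4: a4 + a5 = 8; constraint 5: a2 + a4 = 6, and every other listed constraint is also met.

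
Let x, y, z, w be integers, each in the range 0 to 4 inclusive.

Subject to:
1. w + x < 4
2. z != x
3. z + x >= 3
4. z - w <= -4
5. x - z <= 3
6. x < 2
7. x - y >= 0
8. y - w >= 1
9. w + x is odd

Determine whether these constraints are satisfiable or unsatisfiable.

Constraints 4, 5, 7, and 8 give z − x ≥ -3, x − y ≥ 0, y − w ≥ 1, w − z ≥ 4.
Adding all 4 inequalities: the left sides telescope to 0, and the right sides sum to (-3) + 0 + 1 + 4 = 2. So 0 ≥ 2, which is false.

Unsatisfiable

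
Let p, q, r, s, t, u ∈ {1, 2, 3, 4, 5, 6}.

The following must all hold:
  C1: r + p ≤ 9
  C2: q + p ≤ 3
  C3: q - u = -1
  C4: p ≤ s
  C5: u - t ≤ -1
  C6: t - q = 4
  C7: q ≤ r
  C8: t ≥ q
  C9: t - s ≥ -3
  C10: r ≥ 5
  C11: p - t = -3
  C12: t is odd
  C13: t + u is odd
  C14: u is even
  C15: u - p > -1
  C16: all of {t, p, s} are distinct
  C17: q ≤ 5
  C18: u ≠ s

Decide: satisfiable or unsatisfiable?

Try p = 2, q = 1, r = 6, s = 6, t = 5, u = 2.
Check constraint 1: r + p = 8; constraint 2: q + p = 3; constraint 3: q - u = -1. The remaining constraints are straightforward to verify.

Satisfiable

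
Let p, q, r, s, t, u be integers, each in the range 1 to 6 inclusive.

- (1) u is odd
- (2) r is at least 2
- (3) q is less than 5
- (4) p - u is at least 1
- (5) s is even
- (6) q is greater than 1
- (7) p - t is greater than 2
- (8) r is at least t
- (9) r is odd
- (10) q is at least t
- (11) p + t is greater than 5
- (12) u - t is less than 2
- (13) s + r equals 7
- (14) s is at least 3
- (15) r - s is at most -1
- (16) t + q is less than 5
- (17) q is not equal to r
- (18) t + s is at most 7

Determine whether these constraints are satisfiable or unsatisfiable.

Satisfiable

The assignment p = 5, q = 2, r = 3, s = 4, t = 2, u = 3 works:
  constraint 4 holds since p - u = 2.
  constraint 7 holds since p - t = 3.
  constraint 11 holds since p + t = 7.
The rest check out directly.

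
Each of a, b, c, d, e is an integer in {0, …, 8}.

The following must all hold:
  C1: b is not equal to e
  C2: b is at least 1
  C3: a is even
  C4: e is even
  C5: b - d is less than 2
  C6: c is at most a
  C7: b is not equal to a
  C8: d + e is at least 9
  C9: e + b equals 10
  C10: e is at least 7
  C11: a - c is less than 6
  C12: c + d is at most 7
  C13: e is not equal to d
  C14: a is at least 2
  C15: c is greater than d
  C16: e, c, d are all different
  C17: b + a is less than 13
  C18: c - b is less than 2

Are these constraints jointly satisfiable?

Satisfiable

Take a = 8, b = 2, c = 3, d = 1, e = 8. Then constraint 5: b - d = 1; constraint 8: d + e = 9; constraint 9: e + b = 10, and every other listed constraint is also met.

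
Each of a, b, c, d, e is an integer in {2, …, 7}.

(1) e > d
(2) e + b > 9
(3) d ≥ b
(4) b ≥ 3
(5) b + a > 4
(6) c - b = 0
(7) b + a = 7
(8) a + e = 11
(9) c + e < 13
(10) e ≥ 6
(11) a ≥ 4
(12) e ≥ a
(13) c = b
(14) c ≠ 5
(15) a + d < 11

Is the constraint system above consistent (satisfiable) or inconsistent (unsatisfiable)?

Setting (a, b, c, d, e) = (4, 3, 3, 4, 7) satisfies everything: constraint 2: e + b = 10; constraint 5: b + a = 7; constraint 6: c - b = 0, and the others follow.

Satisfiable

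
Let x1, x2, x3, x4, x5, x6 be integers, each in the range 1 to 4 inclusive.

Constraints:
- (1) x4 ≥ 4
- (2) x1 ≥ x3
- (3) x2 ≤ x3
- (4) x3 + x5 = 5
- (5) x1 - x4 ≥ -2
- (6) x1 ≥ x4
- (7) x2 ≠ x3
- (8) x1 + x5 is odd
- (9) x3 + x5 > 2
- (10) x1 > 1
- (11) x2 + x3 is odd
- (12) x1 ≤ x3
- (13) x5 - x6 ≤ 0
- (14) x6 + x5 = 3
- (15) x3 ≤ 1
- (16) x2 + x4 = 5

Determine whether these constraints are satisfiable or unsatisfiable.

Unsatisfiable

From constraints 1 and 6: x1 ≥ x4 and x4 ≥ 4, so x1 ≥ 4. From constraints 12 and 15: x1 ≤ x3 and x3 ≤ 1, so x1 ≤ 1. But 1 < 4, so no value of x1 works.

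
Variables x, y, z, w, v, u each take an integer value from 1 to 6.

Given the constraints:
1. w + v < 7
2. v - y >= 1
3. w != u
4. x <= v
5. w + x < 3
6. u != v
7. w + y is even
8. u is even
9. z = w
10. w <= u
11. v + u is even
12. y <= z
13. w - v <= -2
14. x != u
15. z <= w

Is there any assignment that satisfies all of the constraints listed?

Satisfiable

Take x = 1, y = 1, z = 1, w = 1, v = 4, u = 6. Then constraint 1: w + v = 5; constraint 2: v - y = 3, and every other listed constraint is also met.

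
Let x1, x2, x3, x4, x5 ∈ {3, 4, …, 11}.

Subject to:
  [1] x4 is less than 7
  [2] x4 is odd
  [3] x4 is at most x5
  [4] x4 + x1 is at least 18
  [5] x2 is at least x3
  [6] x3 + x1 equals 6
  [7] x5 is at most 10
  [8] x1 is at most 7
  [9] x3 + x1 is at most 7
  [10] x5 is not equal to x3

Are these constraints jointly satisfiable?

Unsatisfiable

From constraints 3 and 7: x4 ≤ x5 ≤ 10. From constraint 8: x1 ≤ 7. Hence x4 + x1 ≤ 17. But constraint 4 requires x4 + x1 ≥ 18, and 18 > 17. Contradiction.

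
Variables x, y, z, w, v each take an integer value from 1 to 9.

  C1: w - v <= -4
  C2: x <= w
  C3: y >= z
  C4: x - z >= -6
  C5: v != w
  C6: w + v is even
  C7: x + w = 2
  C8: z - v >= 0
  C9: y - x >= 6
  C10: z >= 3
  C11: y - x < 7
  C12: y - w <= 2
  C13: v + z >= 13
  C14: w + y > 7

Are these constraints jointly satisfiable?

Constraints 1, 4, 8, 9, and 12 give y − x ≥ 6, x − z ≥ -6, z − v ≥ 0, v − w ≥ 4, w − y ≥ -2.
Adding all 5 inequalities: the left sides telescope to 0, and the right sides sum to 6 + (-6) + 0 + 4 + (-2) = 2. So 0 ≥ 2, which is false.

Unsatisfiable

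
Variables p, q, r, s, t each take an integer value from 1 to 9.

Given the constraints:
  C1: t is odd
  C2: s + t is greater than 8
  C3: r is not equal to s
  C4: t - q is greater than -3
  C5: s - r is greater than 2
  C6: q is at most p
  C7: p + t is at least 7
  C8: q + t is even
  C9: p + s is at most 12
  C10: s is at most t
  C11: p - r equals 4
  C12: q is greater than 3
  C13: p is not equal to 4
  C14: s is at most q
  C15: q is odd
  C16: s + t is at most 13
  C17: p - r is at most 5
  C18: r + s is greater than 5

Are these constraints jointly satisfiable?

Satisfiable

Setting (p, q, r, s, t) = (5, 5, 1, 5, 5) satisfies everything: constraint 2: s + t = 10; constraint 4: t - q = 0, and the others follow.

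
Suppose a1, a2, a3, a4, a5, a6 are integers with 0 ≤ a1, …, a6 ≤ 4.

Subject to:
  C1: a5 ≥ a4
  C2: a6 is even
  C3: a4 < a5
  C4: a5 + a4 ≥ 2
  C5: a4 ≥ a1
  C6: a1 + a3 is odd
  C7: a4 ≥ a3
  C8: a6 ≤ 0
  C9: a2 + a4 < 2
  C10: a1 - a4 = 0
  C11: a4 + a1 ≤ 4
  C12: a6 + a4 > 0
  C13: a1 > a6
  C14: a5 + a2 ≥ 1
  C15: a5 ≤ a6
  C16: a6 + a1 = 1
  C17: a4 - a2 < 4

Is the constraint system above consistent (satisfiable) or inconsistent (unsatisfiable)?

Constraints 3, 5, 13, and 15 give a4 < a5, a5 ≤ a6, a6 < a1, a1 ≤ a4. Chaining: a4 < a5 ≤ a6 < a1 ≤ a4, which forces a4 < a4 — impossible.

Unsatisfiable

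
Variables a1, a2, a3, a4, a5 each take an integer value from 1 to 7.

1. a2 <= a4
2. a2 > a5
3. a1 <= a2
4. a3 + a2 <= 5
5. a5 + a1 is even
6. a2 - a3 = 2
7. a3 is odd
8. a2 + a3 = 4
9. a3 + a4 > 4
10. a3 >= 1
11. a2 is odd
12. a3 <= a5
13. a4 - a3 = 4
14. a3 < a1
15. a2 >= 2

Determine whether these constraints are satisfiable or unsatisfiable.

Satisfiable

Try a1 = 3, a2 = 3, a3 = 1, a4 = 5, a5 = 1.
Check constraint 4: a3 + a2 = 4; constraint 6: a2 - a3 = 2. The remaining constraints are straightforward to verify.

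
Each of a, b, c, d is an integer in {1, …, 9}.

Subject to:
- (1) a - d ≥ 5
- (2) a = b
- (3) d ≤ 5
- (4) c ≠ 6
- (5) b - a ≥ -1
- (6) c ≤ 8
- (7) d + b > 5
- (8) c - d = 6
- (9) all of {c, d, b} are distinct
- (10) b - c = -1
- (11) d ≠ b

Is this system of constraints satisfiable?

Satisfiable

One satisfying assignment is a = 6, b = 6, c = 7, d = 1.
For the less obvious constraints — constraint 1: a - d = 5; constraint 5: b - a = 0; constraint 7: d + b = 7 — and the others hold by inspection.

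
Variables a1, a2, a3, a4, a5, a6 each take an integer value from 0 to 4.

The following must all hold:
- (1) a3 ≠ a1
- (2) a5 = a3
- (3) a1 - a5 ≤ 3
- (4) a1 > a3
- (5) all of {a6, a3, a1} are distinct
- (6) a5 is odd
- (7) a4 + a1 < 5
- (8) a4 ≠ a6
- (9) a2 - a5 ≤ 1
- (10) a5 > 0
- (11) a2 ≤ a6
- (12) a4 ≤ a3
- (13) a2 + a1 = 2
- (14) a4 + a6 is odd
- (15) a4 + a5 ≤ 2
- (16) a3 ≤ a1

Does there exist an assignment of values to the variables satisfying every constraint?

Try a1 = 2, a2 = 0, a3 = 1, a4 = 1, a5 = 1, a6 = 0.
Check constraint 3: a1 - a5 = 1; constraint 7: a4 + a1 = 3; constraint 9: a2 - a5 = -1. The remaining constraints are straightforward to verify.

Satisfiable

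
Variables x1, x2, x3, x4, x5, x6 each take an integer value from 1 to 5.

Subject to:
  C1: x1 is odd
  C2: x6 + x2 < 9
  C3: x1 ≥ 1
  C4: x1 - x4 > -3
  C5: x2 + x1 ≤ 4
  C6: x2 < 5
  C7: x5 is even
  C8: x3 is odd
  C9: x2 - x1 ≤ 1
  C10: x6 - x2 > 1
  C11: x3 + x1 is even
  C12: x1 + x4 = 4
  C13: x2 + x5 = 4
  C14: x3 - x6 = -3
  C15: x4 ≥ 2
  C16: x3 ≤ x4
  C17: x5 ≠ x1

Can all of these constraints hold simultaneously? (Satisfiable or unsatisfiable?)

Satisfiable

Try x1 = 1, x2 = 2, x3 = 1, x4 = 3, x5 = 2, x6 = 4.
Check constraint 2: x6 + x2 = 6; constraint 4: x1 - x4 = -2. The remaining constraints are straightforward to verify.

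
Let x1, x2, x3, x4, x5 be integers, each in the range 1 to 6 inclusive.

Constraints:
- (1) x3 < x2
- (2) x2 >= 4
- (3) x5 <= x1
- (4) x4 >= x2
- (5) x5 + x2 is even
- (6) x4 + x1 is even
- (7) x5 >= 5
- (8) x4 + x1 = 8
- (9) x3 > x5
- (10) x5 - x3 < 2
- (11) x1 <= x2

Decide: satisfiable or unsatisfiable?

From constraints 2 and 4: x4 ≥ x2 ≥ 4. From constraints 3 and 7: x1 ≥ x5 ≥ 5. Hence x4 + x1 ≥ 9. But constraint 8 requires x4 + x1 = 8, and 8 < 9. Contradiction.

Unsatisfiable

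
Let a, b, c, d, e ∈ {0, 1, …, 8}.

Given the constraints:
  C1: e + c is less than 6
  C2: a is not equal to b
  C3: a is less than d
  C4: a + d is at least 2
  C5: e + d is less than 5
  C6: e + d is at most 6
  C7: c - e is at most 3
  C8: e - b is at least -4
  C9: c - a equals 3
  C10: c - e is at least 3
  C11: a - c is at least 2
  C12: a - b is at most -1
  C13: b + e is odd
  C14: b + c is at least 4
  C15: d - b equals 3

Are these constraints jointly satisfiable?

Constraints 8, 10, 11, and 12 give a − c ≥ 2, c − e ≥ 3, e − b ≥ -4, b − a ≥ 1.
Adding all 4 inequalities: the left sides telescope to 0, and the right sides sum to 2 + 3 + (-4) + 1 = 2. So 0 ≥ 2, which is false.

Unsatisfiable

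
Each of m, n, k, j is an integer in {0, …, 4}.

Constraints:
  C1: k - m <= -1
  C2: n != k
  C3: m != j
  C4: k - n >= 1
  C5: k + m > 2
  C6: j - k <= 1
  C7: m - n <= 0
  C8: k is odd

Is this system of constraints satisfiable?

Constraints 1, 4, and 7 give m − k ≥ 1, k − n ≥ 1, n − m ≥ 0.
Adding all 3 inequalities: the left sides telescope to 0, and the right sides sum to 1 + 1 + 0 = 2. So 0 ≥ 2, which is false.

Unsatisfiable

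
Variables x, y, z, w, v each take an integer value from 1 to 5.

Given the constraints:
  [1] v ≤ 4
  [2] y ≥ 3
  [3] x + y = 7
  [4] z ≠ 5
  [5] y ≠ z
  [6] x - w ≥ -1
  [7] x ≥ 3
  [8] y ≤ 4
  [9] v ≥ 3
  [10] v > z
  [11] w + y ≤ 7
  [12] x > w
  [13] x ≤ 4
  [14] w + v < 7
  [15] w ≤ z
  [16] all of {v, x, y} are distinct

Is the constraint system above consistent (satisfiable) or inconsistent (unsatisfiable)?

Constraints 1, 2, 7, 8, 9, and 13 confine each of v, x, y to the 2 values {3, 4}.
Constraint 16 requires all 3 of them to be distinct, but only 2 values are available — impossible by the pigeonhole principle.

Unsatisfiable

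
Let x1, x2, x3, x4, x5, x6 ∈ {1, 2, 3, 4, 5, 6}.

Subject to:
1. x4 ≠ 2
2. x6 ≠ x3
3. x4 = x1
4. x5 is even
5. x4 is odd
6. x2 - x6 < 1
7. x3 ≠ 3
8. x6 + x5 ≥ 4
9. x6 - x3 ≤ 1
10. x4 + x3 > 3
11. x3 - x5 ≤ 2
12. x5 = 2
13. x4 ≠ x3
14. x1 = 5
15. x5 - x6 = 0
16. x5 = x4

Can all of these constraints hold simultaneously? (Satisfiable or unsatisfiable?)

Unsatisfiable

Constraint 12 fixes x5 = 2 and constraint 14 fixes x1 = 5. Constraints 3 and 16 give x5 = x4 = x1, so x5 = x1. But 2 ≠ 5 — contradiction.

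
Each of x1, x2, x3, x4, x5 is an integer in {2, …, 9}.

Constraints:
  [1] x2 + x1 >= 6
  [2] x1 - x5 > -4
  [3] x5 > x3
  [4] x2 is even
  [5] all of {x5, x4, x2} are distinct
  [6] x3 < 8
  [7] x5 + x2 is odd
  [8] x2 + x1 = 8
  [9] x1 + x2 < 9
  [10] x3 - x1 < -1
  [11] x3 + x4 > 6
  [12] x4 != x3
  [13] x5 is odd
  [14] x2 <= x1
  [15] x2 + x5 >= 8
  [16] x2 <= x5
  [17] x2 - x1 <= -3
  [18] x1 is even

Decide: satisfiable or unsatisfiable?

Satisfiable

One satisfying assignment is x1 = 6, x2 = 2, x3 = 2, x4 = 6, x5 = 9.
For the less obvious constraints — constraint 1: x2 + x1 = 8; constraint 2: x1 - x5 = -3 — and the others hold by inspection.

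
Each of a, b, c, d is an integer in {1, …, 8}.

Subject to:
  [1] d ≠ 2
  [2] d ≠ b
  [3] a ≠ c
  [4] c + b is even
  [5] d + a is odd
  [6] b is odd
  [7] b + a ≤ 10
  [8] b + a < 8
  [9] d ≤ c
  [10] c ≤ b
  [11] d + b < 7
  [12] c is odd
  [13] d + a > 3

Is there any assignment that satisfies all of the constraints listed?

Satisfiable

Try a = 4, b = 3, c = 3, d = 1.
Check constraint 7: b + a = 7; constraint 8: b + a = 7; constraint 11: d + b = 4. The remaining constraints are straightforward to verify.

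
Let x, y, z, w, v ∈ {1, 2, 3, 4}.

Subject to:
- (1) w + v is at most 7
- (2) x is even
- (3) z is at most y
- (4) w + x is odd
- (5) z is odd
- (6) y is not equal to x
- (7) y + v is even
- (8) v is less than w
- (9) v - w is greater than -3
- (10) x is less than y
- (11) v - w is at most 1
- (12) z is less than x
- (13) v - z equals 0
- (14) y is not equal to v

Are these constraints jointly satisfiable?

Satisfiable

One satisfying assignment is x = 2, y = 3, z = 1, w = 3, v = 1.
For the less obvious constraints — constraint 1: w + v = 4; constraint 9: v - w = -2; constraint 11: v - w = -2 — and the others hold by inspection.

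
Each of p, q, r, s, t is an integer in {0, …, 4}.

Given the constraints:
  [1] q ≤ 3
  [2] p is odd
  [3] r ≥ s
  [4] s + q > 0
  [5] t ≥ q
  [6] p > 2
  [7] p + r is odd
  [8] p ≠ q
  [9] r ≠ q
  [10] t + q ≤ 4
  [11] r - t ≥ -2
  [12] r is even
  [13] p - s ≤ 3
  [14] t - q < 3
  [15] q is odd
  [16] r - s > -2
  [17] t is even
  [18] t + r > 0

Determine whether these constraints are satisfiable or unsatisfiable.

One satisfying assignment is p = 3, q = 1, r = 0, s = 0, t = 2.
For the less obvious constraints — constraint 4: s + q = 1; constraint 10: t + q = 3 — and the others hold by inspection.

Satisfiable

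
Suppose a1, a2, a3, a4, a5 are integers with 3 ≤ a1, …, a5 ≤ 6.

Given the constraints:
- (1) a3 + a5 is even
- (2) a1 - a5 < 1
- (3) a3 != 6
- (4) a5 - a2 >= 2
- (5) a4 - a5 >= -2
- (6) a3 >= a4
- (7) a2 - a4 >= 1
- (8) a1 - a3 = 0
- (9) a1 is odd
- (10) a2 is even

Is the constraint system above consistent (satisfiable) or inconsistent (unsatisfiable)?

Constraints 4, 5, and 7 give a4 − a5 ≥ -2, a5 − a2 ≥ 2, a2 − a4 ≥ 1.
Adding all 3 inequalities: the left sides telescope to 0, and the right sides sum to (-2) + 2 + 1 = 1. So 0 ≥ 1, which is false.

Unsatisfiable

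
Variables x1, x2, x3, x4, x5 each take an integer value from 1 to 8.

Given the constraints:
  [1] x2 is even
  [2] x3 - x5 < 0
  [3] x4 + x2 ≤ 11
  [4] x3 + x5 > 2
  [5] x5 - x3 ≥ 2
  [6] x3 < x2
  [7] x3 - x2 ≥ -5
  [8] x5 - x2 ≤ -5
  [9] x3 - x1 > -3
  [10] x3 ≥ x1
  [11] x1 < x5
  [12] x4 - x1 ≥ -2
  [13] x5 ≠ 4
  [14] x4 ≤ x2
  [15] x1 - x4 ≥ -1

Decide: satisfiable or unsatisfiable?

Constraints 5, 7, and 8 give x2 − x5 ≥ 5, x5 − x3 ≥ 2, x3 − x2 ≥ -5.
Adding all 3 inequalities: the left sides telescope to 0, and the right sides sum to 5 + 2 + (-5) = 2. So 0 ≥ 2, which is false.

Unsatisfiable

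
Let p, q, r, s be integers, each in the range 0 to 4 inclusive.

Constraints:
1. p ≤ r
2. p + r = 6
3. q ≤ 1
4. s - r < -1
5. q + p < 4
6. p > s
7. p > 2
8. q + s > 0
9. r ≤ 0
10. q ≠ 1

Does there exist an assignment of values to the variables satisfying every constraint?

Unsatisfiable

From constraint 7: p ≥ 3. From constraints 1 and 9: p ≤ r and r ≤ 0, so p ≤ 0. But 0 < 3, so no value of p works.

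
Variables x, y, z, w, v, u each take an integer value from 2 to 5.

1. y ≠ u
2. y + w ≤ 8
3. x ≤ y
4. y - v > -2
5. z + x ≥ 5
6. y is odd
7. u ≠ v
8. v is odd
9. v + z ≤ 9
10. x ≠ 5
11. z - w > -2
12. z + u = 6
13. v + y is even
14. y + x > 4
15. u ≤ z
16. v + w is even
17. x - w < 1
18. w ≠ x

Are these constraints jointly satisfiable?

Satisfiable

Try x = 2, y = 5, z = 4, w = 3, v = 5, u = 2.
Check constraint 2: y + w = 8; constraint 4: y - v = 0; constraint 5: z + x = 6. The remaining constraints are straightforward to verify.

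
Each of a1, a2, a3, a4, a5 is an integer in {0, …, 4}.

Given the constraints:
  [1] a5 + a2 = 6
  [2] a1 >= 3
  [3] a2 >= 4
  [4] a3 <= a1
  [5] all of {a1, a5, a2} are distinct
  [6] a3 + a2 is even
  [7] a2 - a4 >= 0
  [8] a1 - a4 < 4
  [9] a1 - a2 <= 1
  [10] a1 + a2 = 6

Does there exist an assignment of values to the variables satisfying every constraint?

From constraint 2: a1 ≥ 3. From constraint 3: a2 ≥ 4. Hence a1 + a2 ≥ 7. But constraint 10 requires a1 + a2 = 6, and 6 < 7. Contradiction.

Unsatisfiable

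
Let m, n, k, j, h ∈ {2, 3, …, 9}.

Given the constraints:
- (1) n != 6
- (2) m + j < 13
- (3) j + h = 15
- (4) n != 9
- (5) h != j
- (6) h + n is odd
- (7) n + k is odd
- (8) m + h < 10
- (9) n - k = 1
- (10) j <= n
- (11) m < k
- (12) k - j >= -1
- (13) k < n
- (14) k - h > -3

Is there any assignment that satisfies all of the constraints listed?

Take m = 2, n = 8, k = 7, j = 8, h = 7. Then constraint 2: m + j = 10; constraint 3: j + h = 15, and every other listed constraint is also met.

Satisfiable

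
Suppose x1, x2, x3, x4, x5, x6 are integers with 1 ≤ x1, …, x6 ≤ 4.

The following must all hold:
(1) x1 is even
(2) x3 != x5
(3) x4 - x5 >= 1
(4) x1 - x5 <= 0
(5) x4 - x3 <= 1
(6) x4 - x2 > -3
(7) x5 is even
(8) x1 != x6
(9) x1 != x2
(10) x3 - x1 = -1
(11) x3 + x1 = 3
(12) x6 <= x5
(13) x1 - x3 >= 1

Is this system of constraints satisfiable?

Constraints 3, 4, 5, and 13 give x5 − x1 ≥ 0, x1 − x3 ≥ 1, x3 − x4 ≥ -1, x4 − x5 ≥ 1.
Adding all 4 inequalities: the left sides telescope to 0, and the right sides sum to 0 + 1 + (-1) + 1 = 1. So 0 ≥ 1, which is false.

Unsatisfiable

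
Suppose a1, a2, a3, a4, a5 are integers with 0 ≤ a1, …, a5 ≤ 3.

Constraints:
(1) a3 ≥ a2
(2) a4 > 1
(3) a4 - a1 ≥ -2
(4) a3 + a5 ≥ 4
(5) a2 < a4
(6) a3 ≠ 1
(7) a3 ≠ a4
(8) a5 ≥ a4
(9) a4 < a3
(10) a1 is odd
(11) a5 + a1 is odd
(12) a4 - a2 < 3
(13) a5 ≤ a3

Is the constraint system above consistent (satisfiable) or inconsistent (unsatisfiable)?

Satisfiable

Try a1 = 3, a2 = 1, a3 = 3, a4 = 2, a5 = 2.
Check constraint 3: a4 - a1 = -1; constraint 4: a3 + a5 = 5; constraint 12: a4 - a2 = 1. The remaining constraints are straightforward to verify.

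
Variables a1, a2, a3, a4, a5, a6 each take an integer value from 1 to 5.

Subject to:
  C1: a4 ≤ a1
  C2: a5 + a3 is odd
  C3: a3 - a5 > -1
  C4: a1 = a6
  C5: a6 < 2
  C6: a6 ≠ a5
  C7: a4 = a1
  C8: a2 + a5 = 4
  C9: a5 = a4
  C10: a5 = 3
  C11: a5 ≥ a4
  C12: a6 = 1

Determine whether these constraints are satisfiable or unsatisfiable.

Unsatisfiable

Constraint 10 fixes a5 = 3 and constraint 12 fixes a6 = 1. Constraints 4, 7, and 9 give a5 = a4 = a1 = a6, so a5 = a6. But 3 ≠ 1 — contradiction.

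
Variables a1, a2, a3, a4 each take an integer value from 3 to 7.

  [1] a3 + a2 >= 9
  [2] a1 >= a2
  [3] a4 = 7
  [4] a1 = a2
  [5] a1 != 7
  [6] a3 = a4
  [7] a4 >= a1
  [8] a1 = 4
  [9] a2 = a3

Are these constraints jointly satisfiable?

Constraint 8 fixes a1 = 4 and constraint 3 fixes a4 = 7. Constraints 4, 6, and 9 give a1 = a2 = a3 = a4, so a1 = a4. But 4 ≠ 7 — contradiction.

Unsatisfiable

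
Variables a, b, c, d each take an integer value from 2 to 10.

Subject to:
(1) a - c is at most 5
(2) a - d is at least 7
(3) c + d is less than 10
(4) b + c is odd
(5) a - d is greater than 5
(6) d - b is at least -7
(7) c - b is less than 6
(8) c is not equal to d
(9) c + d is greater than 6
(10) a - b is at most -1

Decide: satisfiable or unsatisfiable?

Unsatisfiable

Constraints 2, 6, and 10 give a − d ≥ 7, d − b ≥ -7, b − a ≥ 1.
Adding all 3 inequalities: the left sides telescope to 0, and the right sides sum to 7 + (-7) + 1 = 1. So 0 ≥ 1, which is false.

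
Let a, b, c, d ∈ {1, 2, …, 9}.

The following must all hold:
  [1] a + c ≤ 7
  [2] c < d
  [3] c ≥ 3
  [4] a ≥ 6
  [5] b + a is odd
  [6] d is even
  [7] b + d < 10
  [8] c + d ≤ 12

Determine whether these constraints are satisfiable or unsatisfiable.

From constraint 4: a ≥ 6. From constraint 3: c ≥ 3. Hence a + c ≥ 9. But constraint 1 requires a + c ≤ 7, and 7 < 9. Contradiction.

Unsatisfiable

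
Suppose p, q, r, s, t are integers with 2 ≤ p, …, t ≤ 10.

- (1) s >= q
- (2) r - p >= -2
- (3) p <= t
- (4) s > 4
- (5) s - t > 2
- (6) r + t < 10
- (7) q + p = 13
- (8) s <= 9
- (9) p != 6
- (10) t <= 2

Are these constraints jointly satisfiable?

From constraints 1 and 8: q ≤ s ≤ 9. From constraints 3 and 10: p ≤ t ≤ 2. Hence q + p ≤ 11. But constraint 7 requires q + p = 13, and 13 > 11. Contradiction.

Unsatisfiable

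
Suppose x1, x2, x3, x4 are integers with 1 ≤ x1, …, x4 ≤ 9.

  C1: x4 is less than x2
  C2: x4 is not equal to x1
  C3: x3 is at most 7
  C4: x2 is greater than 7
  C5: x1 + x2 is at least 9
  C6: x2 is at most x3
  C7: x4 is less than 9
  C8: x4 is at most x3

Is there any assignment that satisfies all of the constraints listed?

Unsatisfiable

From constraint 4: x2 ≥ 8. From constraints 3 and 6: x2 ≤ x3 and x3 ≤ 7, so x2 ≤ 7. But 7 < 8, so no value of x2 works.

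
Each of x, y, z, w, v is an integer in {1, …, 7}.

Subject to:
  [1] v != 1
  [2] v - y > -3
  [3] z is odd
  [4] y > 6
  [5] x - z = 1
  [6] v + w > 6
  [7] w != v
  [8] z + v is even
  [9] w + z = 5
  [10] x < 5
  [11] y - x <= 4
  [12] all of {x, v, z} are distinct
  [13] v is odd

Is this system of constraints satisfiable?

Satisfiable

The assignment x = 4, y = 7, z = 3, w = 2, v = 7 works:
  constraint 2 holds since v - y = 0.
  constraint 5 holds since x - z = 1.
  constraint 6 holds since v + w = 9.
The rest check out directly.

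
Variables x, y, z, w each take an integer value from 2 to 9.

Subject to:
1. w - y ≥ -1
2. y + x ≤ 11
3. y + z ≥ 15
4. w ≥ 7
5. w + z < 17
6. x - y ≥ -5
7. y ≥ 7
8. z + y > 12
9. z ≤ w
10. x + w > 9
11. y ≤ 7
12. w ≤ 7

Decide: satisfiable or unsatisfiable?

From constraint 11: y ≤ 7. From constraints 9 and 12: z ≤ w ≤ 7. Hence y + z ≤ 14. But constraint 3 requires y + z ≥ 15, and 15 > 14. Contradiction.

Unsatisfiable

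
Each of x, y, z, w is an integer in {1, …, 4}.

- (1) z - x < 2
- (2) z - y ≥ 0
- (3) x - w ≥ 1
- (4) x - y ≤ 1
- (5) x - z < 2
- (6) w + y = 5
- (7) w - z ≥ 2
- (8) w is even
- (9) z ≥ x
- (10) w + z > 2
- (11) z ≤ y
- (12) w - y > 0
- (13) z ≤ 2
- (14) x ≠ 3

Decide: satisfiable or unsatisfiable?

Unsatisfiable

Constraints 2, 3, 4, and 7 give x − w ≥ 1, w − z ≥ 2, z − y ≥ 0, y − x ≥ -1.
Adding all 4 inequalities: the left sides telescope to 0, and the right sides sum to 1 + 2 + 0 + (-1) = 2. So 0 ≥ 2, which is false.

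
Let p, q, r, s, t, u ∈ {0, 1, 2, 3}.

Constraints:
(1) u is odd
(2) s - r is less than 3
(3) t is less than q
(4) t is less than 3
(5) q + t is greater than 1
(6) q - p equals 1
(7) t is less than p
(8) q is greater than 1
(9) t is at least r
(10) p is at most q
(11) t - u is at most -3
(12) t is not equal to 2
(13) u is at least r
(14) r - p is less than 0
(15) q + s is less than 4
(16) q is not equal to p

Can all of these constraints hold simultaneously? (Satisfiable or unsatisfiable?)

One satisfying assignment is p = 2, q = 3, r = 0, s = 0, t = 0, u = 3.
For the less obvious constraints — constraint 2: s - r = 0; constraint 5: q + t = 3 — and the others hold by inspection.

Satisfiable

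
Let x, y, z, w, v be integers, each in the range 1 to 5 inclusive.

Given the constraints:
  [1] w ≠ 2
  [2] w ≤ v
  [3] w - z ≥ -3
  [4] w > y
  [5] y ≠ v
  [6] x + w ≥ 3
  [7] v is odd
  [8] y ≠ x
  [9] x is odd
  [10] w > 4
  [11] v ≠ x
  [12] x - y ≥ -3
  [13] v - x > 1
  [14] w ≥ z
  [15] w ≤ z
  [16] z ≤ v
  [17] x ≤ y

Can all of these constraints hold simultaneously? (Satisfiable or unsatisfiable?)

Setting (x, y, z, w, v) = (1, 4, 5, 5, 5) satisfies everything: constraint 3: w - z = 0; constraint 6: x + w = 6, and the others follow.

Satisfiable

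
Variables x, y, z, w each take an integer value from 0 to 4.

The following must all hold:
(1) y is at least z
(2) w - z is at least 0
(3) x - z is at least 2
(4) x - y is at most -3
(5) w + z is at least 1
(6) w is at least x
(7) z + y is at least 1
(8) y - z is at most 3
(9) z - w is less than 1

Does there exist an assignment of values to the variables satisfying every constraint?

Unsatisfiable

Constraints 3, 4, and 8 give z − y ≥ -3, y − x ≥ 3, x − z ≥ 2.
Adding all 3 inequalities: the left sides telescope to 0, and the right sides sum to (-3) + 3 + 2 = 2. So 0 ≥ 2, which is false.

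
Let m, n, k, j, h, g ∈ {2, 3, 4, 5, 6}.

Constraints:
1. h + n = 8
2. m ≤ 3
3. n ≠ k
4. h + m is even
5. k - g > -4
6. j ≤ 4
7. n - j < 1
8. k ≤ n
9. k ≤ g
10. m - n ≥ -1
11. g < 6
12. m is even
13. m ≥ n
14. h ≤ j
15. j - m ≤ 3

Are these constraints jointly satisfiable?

Unsatisfiable

From constraints 6 and 14: h ≤ j ≤ 4. From constraints 2 and 13: n ≤ m ≤ 3. Hence h + n ≤ 7. But constraint 1 requires h + n = 8, and 8 > 7. Contradiction.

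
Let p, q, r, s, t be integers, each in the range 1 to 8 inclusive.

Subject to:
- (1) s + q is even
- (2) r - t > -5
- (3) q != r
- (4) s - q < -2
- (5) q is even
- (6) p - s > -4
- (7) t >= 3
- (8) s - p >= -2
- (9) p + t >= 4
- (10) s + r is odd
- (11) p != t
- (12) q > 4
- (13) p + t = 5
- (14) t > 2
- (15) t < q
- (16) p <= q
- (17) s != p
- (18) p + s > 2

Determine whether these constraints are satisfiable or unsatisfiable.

Satisfiable

Setting (p, q, r, s, t) = (1, 6, 1, 2, 4) satisfies everything: constraint 2: r - t = -3; constraint 4: s - q = -4, and the others follow.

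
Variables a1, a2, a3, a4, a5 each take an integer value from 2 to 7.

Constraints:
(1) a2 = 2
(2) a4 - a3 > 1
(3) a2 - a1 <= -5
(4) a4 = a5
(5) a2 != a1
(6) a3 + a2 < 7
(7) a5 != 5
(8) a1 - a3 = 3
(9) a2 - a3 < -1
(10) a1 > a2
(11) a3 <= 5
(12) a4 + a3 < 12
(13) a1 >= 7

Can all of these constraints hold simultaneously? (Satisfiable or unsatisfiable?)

Setting (a1, a2, a3, a4, a5) = (7, 2, 4, 7, 7) satisfies everything: constraint 2: a4 - a3 = 3; constraint 3: a2 - a1 = -5; constraint 6: a3 + a2 = 6, and the others follow.

Satisfiable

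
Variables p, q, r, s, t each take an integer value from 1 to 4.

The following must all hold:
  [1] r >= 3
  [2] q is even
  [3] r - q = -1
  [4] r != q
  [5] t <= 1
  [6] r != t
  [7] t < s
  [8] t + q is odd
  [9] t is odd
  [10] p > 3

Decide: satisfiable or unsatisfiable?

Satisfiable

The assignment p = 4, q = 4, r = 3, s = 2, t = 1 works:
  constraint 2 holds since q = 4 is even.
  constraint 3 holds since r - q = -1.
The rest check out directly.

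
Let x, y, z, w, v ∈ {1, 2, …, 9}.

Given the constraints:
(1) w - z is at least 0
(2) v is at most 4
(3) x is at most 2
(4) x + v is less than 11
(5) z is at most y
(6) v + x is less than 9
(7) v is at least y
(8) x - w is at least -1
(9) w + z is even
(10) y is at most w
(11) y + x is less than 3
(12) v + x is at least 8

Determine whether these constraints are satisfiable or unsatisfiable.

Unsatisfiable

From constraint 2: v ≤ 4. From constraint 3: x ≤ 2. Hence v + x ≤ 6. But constraint 12 requires v + x ≥ 8, and 8 > 6. Contradiction.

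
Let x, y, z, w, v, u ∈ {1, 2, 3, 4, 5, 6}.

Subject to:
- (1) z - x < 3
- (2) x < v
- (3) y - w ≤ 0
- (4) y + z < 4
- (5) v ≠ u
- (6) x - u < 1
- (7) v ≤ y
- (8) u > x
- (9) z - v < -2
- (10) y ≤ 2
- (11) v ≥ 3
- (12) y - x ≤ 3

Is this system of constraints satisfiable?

From constraint 11: v ≥ 3. From constraints 7 and 10: v ≤ y and y ≤ 2, so v ≤ 2. But 2 < 3, so no value of v works.

Unsatisfiable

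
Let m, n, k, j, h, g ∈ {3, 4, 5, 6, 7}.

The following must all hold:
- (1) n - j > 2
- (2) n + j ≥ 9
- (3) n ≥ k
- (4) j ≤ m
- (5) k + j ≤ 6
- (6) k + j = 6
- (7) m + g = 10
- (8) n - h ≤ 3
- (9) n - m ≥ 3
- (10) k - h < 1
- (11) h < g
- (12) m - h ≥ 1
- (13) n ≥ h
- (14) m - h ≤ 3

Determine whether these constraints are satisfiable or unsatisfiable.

Unsatisfiable

Constraints 8, 9, and 12 give m − h ≥ 1, h − n ≥ -3, n − m ≥ 3.
Adding all 3 inequalities: the left sides telescope to 0, and the right sides sum to 1 + (-3) + 3 = 1. So 0 ≥ 1, which is false.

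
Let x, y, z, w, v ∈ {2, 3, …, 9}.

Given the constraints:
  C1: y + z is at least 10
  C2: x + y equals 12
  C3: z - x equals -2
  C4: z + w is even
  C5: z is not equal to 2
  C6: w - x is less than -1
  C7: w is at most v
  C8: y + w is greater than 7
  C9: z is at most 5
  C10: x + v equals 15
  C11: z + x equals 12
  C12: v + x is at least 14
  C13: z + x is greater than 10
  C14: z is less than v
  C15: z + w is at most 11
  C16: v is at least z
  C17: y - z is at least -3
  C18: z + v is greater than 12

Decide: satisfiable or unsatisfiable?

Satisfiable

One satisfying assignment is x = 7, y = 5, z = 5, w = 5, v = 8.
For the less obvious constraints — constraint 1: y + z = 10; constraint 2: x + y = 12 — and the others hold by inspection.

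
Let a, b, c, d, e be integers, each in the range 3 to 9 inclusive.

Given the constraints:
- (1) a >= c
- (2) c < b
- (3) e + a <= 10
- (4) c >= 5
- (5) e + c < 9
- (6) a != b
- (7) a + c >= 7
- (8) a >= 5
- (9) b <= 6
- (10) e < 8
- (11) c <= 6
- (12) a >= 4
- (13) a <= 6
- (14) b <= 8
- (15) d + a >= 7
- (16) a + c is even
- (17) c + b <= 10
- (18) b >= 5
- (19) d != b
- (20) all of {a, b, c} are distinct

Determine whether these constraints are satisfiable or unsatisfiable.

Unsatisfiable

Constraints 4, 8, 9, 11, 13, and 18 confine each of a, b, c to the 2 values {5, 6}.
Constraint 20 requires all 3 of them to be distinct, but only 2 values are available — impossible by the pigeonhole principle.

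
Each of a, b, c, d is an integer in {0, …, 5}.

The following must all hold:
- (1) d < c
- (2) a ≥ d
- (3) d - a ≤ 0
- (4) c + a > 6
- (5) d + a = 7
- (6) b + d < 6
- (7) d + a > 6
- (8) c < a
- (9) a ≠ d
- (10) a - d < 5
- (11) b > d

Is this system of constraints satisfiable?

Satisfiable

The assignment a = 5, b = 3, c = 4, d = 2 works:
  constraint 3 holds since d - a = -3.
  constraint 4 holds since c + a = 9.
The rest check out directly.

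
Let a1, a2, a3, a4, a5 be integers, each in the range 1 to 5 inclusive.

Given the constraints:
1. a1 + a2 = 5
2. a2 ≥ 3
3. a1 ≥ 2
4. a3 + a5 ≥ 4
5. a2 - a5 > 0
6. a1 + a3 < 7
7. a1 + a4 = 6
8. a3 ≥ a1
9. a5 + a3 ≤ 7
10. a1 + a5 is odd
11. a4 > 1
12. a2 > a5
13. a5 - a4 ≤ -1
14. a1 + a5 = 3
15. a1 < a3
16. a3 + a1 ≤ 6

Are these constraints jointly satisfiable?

One satisfying assignment is a1 = 2, a2 = 3, a3 = 3, a4 = 4, a5 = 1.
For the less obvious constraints — constraint 1: a1 + a2 = 5; constraint 4: a3 + a5 = 4; constraint 5: a2 - a5 = 2 — and the others hold by inspection.

Satisfiable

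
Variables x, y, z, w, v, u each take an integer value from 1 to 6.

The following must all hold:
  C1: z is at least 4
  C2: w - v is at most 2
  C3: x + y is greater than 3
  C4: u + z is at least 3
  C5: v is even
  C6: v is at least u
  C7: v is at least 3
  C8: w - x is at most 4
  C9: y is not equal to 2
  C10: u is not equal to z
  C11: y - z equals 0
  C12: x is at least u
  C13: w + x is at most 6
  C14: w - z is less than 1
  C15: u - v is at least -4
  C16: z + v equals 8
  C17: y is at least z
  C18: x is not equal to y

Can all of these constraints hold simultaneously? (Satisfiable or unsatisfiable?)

Try x = 2, y = 4, z = 4, w = 3, v = 4, u = 2.
Check constraint 2: w - v = -1; constraint 3: x + y = 6. The remaining constraints are straightforward to verify.

Satisfiable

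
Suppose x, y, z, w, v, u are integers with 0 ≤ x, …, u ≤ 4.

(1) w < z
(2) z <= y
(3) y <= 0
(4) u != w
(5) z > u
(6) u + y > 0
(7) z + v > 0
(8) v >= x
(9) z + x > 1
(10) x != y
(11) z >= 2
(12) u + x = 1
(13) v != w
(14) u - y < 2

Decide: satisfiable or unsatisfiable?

Unsatisfiable

From constraints 2 and 11: y ≥ z and z ≥ 2, so y ≥ 2. From constraint 3: y ≤ 0. But 0 < 2, so no value of y works.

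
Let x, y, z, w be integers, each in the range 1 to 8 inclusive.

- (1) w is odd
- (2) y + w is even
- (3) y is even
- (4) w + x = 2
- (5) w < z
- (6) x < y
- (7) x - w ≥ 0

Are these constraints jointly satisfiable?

Constraint 3 makes y even and constraint 1 makes w odd, so y + w must be odd. Constraint 2 says y + w is even — contradiction.

Unsatisfiable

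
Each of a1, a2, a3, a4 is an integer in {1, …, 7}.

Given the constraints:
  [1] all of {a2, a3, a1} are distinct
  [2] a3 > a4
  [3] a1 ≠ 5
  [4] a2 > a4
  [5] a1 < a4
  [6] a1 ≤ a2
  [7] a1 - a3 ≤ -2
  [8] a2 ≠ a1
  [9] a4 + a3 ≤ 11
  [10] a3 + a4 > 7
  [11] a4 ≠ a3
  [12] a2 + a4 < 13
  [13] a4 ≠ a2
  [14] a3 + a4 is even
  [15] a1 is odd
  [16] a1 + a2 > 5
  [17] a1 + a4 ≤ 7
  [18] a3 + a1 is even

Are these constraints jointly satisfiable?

Satisfiable

The assignment a1 = 1, a2 = 7, a3 = 5, a4 = 3 works:
  constraint 7 holds since a1 - a3 = -4.
  constraint 9 holds since a4 + a3 = 8.
The rest check out directly.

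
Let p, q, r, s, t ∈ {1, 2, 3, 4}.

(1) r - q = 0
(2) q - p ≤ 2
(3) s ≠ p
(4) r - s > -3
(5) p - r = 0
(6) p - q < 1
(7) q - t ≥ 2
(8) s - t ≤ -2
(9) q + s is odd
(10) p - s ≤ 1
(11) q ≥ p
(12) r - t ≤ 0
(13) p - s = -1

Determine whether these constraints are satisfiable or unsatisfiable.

Constraints 2, 7, 8, and 10 give s − p ≥ -1, p − q ≥ -2, q − t ≥ 2, t − s ≥ 2.
Adding all 4 inequalities: the left sides telescope to 0, and the right sides sum to (-1) + (-2) + 2 + 2 = 1. So 0 ≥ 1, which is false.

Unsatisfiable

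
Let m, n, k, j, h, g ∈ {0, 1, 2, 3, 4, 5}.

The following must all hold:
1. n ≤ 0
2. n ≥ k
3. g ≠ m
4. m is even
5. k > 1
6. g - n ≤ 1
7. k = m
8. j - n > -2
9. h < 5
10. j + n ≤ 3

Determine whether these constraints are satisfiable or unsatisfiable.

Unsatisfiable

From constraint 5: k ≥ 2. From constraints 1 and 2: k ≤ n and n ≤ 0, so k ≤ 0. But 0 < 2, so no value of k works.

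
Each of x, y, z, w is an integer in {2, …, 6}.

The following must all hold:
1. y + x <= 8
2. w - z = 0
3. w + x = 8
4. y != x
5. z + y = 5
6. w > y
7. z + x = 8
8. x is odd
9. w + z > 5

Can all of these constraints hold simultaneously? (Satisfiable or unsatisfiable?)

Satisfiable

Setting (x, y, z, w) = (5, 2, 3, 3) satisfies everything: constraint 1: y + x = 7; constraint 2: w - z = 0, and the others follow.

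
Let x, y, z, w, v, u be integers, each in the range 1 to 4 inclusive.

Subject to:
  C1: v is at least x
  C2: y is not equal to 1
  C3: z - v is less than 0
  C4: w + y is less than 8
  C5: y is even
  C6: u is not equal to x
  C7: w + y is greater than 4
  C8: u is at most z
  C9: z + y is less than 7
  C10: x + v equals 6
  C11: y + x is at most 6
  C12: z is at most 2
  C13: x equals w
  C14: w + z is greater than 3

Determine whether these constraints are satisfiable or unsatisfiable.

Take x = 3, y = 2, z = 2, w = 3, v = 3, u = 1. Then constraint 3: z - v = -1; constraint 4: w + y = 5; constraint 7: w + y = 5, and every other listed constraint is also met.

Satisfiable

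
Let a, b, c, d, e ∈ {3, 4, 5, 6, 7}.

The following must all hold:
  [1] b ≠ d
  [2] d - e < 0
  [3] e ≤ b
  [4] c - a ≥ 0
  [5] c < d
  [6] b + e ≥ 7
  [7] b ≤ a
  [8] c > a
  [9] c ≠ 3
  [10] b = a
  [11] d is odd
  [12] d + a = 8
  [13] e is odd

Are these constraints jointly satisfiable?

Constraints 2, 3, 5, 7, and 8 give d < e, e ≤ b, b ≤ a, a < c, c < d. Chaining: d < e ≤ b ≤ a < c < d, which forces d < d — impossible.

Unsatisfiable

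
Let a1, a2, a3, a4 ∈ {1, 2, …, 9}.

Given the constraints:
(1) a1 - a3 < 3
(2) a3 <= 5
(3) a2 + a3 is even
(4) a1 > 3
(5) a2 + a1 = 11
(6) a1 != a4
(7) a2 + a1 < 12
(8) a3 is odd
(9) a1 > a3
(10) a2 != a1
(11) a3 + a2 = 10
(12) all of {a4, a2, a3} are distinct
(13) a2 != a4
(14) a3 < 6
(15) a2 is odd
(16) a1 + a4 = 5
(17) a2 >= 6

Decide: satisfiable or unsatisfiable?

Try a1 = 4, a2 = 7, a3 = 3, a4 = 1.
Check constraint 1: a1 - a3 = 1; constraint 5: a2 + a1 = 11. The remaining constraints are straightforward to verify.

Satisfiable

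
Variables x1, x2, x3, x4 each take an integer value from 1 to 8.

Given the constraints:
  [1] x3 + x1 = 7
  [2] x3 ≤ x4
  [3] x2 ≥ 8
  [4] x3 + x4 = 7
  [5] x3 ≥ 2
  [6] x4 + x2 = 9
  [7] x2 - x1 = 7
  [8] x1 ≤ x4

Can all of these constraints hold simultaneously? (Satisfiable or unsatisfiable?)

Unsatisfiable

From constraints 2 and 5: x4 ≥ x3 ≥ 2. From constraint 3: x2 ≥ 8. Hence x4 + x2 ≥ 10. But constraint 6 requires x4 + x2 = 9, and 9 < 10. Contradiction.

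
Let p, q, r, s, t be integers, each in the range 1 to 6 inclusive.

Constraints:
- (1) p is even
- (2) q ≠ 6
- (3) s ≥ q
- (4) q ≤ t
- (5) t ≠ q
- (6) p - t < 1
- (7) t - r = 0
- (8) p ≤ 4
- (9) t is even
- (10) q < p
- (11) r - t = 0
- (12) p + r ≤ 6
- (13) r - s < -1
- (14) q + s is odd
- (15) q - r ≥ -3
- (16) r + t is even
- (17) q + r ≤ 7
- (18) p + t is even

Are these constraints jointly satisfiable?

Satisfiable

Try p = 2, q = 1, r = 4, s = 6, t = 4.
Check constraint 6: p - t = -2; constraint 7: t - r = 0; constraint 11: r - t = 0. The remaining constraints are straightforward to verify.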